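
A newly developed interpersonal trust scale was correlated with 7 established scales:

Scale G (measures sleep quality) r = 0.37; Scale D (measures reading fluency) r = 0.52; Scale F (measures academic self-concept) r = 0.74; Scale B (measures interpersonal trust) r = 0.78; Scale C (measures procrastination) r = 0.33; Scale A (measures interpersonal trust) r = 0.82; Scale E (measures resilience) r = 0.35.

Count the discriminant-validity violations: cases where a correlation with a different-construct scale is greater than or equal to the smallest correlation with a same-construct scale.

Convergent (same construct = interpersonal trust): Scale B, Scale A.
Smallest convergent = 0.78. Discriminant values: 0.37, 0.52, 0.74, 0.33, 0.35; count ≥ 0.78 → 0.

0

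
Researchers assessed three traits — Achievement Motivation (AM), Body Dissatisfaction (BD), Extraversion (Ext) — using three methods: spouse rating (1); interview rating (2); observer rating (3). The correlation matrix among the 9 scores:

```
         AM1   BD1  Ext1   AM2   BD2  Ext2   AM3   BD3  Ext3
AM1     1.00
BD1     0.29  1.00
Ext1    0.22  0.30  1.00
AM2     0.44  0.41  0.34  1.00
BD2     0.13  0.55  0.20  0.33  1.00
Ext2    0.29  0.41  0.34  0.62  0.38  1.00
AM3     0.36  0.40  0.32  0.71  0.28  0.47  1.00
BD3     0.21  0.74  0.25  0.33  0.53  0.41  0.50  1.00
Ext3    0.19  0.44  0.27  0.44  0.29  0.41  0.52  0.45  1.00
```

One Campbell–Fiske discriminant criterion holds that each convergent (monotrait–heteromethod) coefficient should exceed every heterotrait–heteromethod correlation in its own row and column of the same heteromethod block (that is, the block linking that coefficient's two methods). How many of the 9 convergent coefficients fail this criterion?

Checking each validity diagonal entry against its comparison values:
AM (methods 1·2): 0.44 vs {0.13, 0.41, 0.29, 0.34} → pass.
AM (methods 1·3): 0.36 vs {0.21, 0.40, 0.19, 0.32} → fail.
AM (methods 2·3): 0.71 vs {0.33, 0.28, 0.44, 0.47} → pass.
BD (methods 1·2): 0.55 vs {0.41, 0.13, 0.41, 0.20} → pass.
BD (methods 1·3): 0.74 vs {0.40, 0.21, 0.44, 0.25} → pass.
BD (methods 2·3): 0.53 vs {0.28, 0.33, 0.29, 0.41} → pass.
Ext (methods 1·2): 0.34 vs {0.34, 0.29, 0.20, 0.41} → fail.
Ext (methods 1·3): 0.27 vs {0.32, 0.19, 0.25, 0.44} → fail.
Ext (methods 2·3): 0.41 vs {0.47, 0.44, 0.41, 0.29} → fail.
4 of 9 fail.

4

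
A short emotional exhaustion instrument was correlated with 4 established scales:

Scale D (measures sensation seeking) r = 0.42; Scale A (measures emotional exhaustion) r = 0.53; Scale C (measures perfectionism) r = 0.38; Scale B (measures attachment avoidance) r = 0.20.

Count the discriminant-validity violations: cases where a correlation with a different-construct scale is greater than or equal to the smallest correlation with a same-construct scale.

0

Convergent (same construct = emotional exhaustion): Scale A.
Smallest convergent = 0.53. Discriminant values: 0.42, 0.38, 0.20; count ≥ 0.53 → 0.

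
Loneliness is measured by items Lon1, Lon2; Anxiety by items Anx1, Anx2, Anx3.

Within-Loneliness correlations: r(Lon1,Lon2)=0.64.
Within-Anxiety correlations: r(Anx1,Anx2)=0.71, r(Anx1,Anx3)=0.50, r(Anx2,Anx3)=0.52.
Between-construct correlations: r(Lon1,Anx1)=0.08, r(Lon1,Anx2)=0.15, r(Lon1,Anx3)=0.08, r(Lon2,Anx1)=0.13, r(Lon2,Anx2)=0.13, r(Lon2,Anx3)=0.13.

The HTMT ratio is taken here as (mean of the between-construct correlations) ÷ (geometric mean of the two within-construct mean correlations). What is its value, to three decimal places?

Mean between = 0.70/6 = 0.1167.
Mean within-Lon = 0.64/1 = 0.6400; mean within-Anx = 1.73/3 = 0.5767.
Geometric mean = √(0.6400 × 0.5767) = 0.6075.
HTMT = 0.1167 / 0.6075 = 0.192.

0.192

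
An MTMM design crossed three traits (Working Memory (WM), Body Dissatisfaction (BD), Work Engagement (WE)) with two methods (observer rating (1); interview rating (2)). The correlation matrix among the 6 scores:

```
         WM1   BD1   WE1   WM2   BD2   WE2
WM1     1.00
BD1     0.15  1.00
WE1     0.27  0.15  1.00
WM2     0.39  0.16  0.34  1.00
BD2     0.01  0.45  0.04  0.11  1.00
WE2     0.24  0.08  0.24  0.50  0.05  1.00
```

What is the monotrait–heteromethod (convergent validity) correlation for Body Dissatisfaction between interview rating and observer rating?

0.45

Same trait (BD), different methods: r(BD2, BD1) = 0.45.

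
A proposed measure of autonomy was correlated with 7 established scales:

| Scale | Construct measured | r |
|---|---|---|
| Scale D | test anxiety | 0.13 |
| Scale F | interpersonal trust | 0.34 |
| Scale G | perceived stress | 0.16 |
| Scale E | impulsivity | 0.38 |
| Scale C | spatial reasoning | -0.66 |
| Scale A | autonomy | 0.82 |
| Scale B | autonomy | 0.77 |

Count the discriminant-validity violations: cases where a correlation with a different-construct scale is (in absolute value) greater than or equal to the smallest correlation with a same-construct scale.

0

Convergent (same construct = autonomy): Scale A, Scale B.
Smallest convergent = 0.77. Discriminant |r|: 0.13, 0.34, 0.16, 0.38, 0.66; count ≥ 0.77 → 0.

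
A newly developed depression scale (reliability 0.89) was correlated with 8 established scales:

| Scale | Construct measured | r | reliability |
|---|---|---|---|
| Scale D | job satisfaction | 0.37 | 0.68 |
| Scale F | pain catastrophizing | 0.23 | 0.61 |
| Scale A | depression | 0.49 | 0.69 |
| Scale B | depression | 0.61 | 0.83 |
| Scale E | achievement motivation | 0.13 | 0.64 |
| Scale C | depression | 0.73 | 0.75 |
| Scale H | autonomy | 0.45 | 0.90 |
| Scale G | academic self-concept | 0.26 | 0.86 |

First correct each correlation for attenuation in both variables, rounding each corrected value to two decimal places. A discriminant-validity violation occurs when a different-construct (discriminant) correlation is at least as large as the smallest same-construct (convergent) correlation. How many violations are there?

0

Disattenuated r (r / √(r_scale · r_new)):
  Scale D (disc): 0.37 / √(0.68·0.89) = 0.48
  Scale F (disc): 0.23 / √(0.61·0.89) = 0.31
  Scale A (conv): 0.49 / √(0.69·0.89) = 0.63
  Scale B (conv): 0.61 / √(0.83·0.89) = 0.71
  Scale E (disc): 0.13 / √(0.64·0.89) = 0.17
  Scale C (conv): 0.73 / √(0.75·0.89) = 0.89
  Scale H (disc): 0.45 / √(0.90·0.89) = 0.50
  Scale G (disc): 0.26 / √(0.86·0.89) = 0.30
Smallest convergent = 0.63. Discriminant values: 0.48, 0.31, 0.17, 0.50, 0.30; count ≥ 0.63 → 0.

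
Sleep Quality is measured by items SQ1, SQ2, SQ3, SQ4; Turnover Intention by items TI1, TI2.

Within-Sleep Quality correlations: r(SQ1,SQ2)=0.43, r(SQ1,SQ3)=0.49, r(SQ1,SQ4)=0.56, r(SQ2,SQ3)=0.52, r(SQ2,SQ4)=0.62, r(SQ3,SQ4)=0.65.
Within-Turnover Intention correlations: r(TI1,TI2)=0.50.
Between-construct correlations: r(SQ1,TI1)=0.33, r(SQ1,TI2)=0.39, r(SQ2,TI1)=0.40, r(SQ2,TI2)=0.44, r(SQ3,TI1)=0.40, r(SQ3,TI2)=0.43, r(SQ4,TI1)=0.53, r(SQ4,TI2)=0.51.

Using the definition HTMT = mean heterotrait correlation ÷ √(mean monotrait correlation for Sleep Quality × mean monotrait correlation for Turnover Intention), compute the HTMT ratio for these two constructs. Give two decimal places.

Between-construct mean = 3.43/8 = 0.4288.
Mean within-SQ = 3.27/6 = 0.5450; mean within-TI = 0.50/1 = 0.5000.
Geometric mean = √(0.5450 × 0.5000) = 0.5220.
HTMT = 0.4288 / 0.5220 = 0.82.

0.82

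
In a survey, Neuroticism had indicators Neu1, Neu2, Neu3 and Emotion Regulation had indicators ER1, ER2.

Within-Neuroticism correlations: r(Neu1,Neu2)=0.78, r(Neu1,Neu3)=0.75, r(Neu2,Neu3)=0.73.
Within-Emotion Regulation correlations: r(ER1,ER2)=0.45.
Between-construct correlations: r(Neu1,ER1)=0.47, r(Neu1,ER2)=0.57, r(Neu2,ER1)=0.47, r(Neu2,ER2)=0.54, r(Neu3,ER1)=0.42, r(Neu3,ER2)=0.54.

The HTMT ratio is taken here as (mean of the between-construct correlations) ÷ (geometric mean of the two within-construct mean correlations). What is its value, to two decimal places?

0.86

Between-construct mean = 3.01/6 = 0.5017.
Mean within-Neu = 2.26/3 = 0.7533; mean within-ER = 0.45/1 = 0.4500.
Geometric mean = √(0.7533 × 0.4500) = 0.5822.
HTMT = 0.5017 / 0.5822 = 0.86.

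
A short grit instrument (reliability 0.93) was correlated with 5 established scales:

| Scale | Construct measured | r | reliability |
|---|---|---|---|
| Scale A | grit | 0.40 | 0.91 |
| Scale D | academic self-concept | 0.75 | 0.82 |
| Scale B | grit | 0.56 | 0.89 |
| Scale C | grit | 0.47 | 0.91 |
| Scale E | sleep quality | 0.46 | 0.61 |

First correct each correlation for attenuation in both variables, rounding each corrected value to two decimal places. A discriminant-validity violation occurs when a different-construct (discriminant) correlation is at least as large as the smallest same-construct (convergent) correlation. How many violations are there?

Disattenuated r (r / √(r_scale · r_new)):
  Scale A (conv): 0.40 / √(0.91·0.93) = 0.43
  Scale D (disc): 0.75 / √(0.82·0.93) = 0.86
  Scale B (conv): 0.56 / √(0.89·0.93) = 0.62
  Scale C (conv): 0.47 / √(0.91·0.93) = 0.51
  Scale E (disc): 0.46 / √(0.61·0.93) = 0.61
Smallest convergent = 0.43. Discriminant values: 0.86, 0.61; count ≥ 0.43 → 2.

2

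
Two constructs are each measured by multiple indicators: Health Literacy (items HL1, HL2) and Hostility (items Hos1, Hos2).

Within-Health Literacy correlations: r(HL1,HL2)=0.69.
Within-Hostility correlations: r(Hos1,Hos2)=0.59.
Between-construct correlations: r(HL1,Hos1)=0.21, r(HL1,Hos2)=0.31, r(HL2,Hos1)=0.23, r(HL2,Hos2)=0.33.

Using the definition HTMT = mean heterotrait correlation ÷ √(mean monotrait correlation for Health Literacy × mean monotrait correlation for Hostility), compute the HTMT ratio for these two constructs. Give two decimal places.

Mean between = 1.08/4 = 0.2700.
Mean within-HL = 0.69/1 = 0.6900; mean within-Hos = 0.59/1 = 0.5900.
Geometric mean = √(0.6900 × 0.5900) = 0.6380.
HTMT = 0.2700 / 0.6380 = 0.42.

0.42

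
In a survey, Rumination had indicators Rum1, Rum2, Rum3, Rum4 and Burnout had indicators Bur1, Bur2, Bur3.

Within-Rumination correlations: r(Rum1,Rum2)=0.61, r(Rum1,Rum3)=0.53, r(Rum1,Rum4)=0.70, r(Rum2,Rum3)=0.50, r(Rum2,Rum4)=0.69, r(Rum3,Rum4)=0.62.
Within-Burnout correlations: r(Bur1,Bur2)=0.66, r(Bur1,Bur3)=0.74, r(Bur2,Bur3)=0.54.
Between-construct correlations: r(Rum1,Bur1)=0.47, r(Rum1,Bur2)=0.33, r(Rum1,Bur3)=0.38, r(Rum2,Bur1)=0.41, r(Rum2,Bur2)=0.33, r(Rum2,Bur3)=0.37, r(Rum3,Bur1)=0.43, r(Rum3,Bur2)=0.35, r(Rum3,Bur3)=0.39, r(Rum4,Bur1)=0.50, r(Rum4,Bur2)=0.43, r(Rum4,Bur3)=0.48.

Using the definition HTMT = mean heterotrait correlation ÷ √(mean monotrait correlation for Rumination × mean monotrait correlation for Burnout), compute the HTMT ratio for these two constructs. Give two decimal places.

Mean between = 4.87/12 = 0.4058.
Mean within-Rum = 3.65/6 = 0.6083; mean within-Bur = 1.94/3 = 0.6467.
Geometric mean = √(0.6083 × 0.6467) = 0.6272.
HTMT = 0.4058 / 0.6272 = 0.65.

0.65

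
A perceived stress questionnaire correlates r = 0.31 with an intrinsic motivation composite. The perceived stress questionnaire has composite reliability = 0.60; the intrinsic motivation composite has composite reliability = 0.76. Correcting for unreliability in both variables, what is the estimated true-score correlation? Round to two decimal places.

r_true = r_obs / √(r_xx · r_yy) = 0.31 / √(0.60 × 0.76) = 0.31 / √0.4560 = 0.31 / 0.6753 ≈ 0.46.

0.46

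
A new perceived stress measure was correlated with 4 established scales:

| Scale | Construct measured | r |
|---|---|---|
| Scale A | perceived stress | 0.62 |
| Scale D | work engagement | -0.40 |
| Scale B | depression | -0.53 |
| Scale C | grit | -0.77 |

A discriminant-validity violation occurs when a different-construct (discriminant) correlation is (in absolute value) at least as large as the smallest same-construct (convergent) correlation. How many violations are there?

1

Convergent (same construct = perceived stress): Scale A.
Smallest convergent = 0.62. Discriminant |r|: 0.40, 0.53, 0.77; count ≥ 0.62 → 1.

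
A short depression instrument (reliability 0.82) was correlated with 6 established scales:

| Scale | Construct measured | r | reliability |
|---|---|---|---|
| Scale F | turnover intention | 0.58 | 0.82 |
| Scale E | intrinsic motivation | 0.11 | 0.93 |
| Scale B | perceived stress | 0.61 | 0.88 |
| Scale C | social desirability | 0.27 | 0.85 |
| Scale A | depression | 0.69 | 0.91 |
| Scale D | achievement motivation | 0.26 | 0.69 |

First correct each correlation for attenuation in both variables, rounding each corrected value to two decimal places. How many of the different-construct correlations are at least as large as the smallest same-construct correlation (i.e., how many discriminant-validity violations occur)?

Disattenuated r (r / √(r_scale · r_new)):
  Scale F (disc): 0.58 / √(0.82·0.82) = 0.71
  Scale E (disc): 0.11 / √(0.93·0.82) = 0.13
  Scale B (disc): 0.61 / √(0.88·0.82) = 0.72
  Scale C (disc): 0.27 / √(0.85·0.82) = 0.32
  Scale A (conv): 0.69 / √(0.91·0.82) = 0.80
  Scale D (disc): 0.26 / √(0.69·0.82) = 0.35
Smallest convergent = 0.80. Discriminant values: 0.71, 0.13, 0.72, 0.32, 0.35; count ≥ 0.80 → 0.

0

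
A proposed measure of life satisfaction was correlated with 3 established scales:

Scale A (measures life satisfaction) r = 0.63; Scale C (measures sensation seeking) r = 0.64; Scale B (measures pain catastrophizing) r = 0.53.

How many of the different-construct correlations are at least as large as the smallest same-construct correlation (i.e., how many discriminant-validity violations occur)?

1

Convergent (same construct = life satisfaction): Scale A.
Smallest convergent = 0.63. Discriminant values: 0.64, 0.53; count ≥ 0.63 → 1.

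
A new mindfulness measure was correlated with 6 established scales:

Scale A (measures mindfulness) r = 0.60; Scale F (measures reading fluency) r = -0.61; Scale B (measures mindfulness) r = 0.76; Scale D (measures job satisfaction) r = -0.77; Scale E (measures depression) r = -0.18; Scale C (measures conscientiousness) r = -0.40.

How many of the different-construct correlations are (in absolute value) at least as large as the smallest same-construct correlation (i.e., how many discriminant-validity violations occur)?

Convergent (same construct = mindfulness): Scale A, Scale B.
Smallest convergent = 0.60. Discriminant |r|: 0.61, 0.77, 0.18, 0.40; count ≥ 0.60 → 2.

2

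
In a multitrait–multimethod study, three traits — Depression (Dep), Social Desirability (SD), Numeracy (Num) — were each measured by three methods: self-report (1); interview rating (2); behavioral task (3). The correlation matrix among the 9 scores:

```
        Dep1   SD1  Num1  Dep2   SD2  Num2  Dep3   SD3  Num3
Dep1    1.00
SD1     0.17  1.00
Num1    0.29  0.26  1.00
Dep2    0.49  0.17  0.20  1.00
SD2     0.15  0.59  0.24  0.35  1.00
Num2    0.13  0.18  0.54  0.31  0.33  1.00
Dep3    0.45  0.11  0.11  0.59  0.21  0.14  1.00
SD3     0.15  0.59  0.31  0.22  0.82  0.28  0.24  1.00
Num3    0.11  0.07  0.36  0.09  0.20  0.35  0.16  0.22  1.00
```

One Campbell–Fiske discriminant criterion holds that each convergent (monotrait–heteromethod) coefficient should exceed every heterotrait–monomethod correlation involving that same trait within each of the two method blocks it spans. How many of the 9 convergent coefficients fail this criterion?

0

Each convergent coefficient versus the relevant comparison correlations:
Dep (methods 1·2): 0.49 vs {0.17, 0.35, 0.29, 0.31} → pass.
Dep (methods 1·3): 0.45 vs {0.17, 0.24, 0.29, 0.16} → pass.
Dep (methods 2·3): 0.59 vs {0.35, 0.24, 0.31, 0.16} → pass.
SD (methods 1·2): 0.59 vs {0.17, 0.35, 0.26, 0.33} → pass.
SD (methods 1·3): 0.59 vs {0.17, 0.24, 0.26, 0.22} → pass.
SD (methods 2·3): 0.82 vs {0.35, 0.24, 0.33, 0.22} → pass.
Num (methods 1·2): 0.54 vs {0.29, 0.31, 0.26, 0.33} → pass.
Num (methods 1·3): 0.36 vs {0.29, 0.16, 0.26, 0.22} → pass.
Num (methods 2·3): 0.35 vs {0.31, 0.16, 0.33, 0.22} → pass.
0 of 9 fail.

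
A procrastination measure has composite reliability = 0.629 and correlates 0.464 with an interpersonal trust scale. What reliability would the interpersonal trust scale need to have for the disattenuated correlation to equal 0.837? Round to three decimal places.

0.489

r_true = r_obs / √(r_xx · r_yy) ⇒ 0.837 = 0.464 / √(0.629 · r_yy).
√(0.629 · r_yy) = 0.464 / 0.837 = 0.5544; 0.629 · r_yy = 0.3074; r_yy = 0.3074 / 0.629 ≈ 0.489.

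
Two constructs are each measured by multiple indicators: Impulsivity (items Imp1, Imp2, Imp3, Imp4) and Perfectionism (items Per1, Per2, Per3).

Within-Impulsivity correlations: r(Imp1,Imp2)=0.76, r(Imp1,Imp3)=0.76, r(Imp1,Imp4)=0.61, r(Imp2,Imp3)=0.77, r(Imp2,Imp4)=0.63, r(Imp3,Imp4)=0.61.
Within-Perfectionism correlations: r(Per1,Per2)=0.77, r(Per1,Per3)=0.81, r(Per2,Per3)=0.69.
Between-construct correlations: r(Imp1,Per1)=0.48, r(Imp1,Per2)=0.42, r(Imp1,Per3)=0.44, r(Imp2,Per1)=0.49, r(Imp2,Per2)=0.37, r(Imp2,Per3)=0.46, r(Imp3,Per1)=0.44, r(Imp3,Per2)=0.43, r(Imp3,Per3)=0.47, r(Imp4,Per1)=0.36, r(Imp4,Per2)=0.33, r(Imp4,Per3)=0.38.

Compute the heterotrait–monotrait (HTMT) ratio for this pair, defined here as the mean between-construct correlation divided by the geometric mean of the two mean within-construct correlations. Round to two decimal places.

0.58

Between-construct mean = 5.07/12 = 0.4225.
Mean within-Imp = 4.14/6 = 0.6900; mean within-Per = 2.27/3 = 0.7567.
Geometric mean = √(0.6900 × 0.7567) = 0.7226.
HTMT = 0.4225 / 0.7226 = 0.58.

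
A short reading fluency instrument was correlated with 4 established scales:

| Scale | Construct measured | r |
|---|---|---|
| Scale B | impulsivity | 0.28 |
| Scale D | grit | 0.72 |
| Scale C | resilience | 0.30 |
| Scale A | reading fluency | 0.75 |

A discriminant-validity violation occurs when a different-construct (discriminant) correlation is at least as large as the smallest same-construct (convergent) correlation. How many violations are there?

0

Convergent (same construct = reading fluency): Scale A.
Smallest convergent = 0.75. Discriminant values: 0.28, 0.72, 0.30; count ≥ 0.75 → 0.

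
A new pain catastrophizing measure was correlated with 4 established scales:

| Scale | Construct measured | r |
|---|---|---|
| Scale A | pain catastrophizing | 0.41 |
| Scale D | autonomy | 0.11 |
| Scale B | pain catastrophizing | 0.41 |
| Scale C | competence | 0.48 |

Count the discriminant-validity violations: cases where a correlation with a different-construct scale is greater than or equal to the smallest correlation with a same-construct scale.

Convergent (same construct = pain catastrophizing): Scale A, Scale B.
Smallest convergent = 0.41. Discriminant values: 0.11, 0.48; count ≥ 0.41 → 1.

1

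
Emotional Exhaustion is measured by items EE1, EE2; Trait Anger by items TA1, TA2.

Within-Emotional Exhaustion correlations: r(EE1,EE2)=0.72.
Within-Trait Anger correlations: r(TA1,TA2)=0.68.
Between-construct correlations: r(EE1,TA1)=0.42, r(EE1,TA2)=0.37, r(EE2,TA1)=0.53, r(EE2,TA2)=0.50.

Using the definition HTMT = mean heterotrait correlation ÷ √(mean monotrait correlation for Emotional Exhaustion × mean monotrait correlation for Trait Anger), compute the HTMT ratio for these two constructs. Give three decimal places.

Mean between = 1.82/4 = 0.4550.
Mean within-EE = 0.72/1 = 0.7200; mean within-TA = 0.68/1 = 0.6800.
Geometric mean = √(0.7200 × 0.6800) = 0.6997.
HTMT = 0.4550 / 0.6997 = 0.650.

0.650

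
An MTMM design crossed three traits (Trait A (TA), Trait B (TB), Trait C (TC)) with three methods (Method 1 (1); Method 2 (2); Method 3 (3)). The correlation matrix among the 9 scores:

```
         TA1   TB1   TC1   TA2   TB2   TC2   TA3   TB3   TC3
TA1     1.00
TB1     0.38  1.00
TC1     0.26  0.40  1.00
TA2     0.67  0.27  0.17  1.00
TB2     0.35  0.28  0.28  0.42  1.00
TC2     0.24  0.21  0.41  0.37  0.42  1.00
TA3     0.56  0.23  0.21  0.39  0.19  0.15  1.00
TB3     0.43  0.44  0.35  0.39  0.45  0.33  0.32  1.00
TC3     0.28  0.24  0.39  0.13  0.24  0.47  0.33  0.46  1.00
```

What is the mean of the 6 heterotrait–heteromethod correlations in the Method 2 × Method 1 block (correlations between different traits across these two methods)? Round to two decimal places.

0.25

HTHM values (method 2 × method 1): 0.27, 0.17, 0.35, 0.28, 0.24, 0.21; mean = 1.52/6 = 0.25.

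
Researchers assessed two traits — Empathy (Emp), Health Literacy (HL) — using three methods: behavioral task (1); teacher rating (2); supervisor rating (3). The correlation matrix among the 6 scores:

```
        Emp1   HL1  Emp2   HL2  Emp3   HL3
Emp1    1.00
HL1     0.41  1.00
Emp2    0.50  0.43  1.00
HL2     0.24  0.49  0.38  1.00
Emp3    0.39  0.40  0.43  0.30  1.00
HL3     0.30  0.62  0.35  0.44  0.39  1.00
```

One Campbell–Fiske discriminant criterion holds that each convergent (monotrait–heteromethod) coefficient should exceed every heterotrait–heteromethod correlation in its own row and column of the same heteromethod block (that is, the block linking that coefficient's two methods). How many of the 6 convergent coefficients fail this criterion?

1

Convergent coefficients and their comparison sets:
Emp (methods 1·2): 0.50 vs {0.24, 0.43} → pass.
Emp (methods 1·3): 0.39 vs {0.30, 0.40} → fail.
Emp (methods 2·3): 0.43 vs {0.35, 0.30} → pass.
HL (methods 1·2): 0.49 vs {0.43, 0.24} → pass.
HL (methods 1·3): 0.62 vs {0.40, 0.30} → pass.
HL (methods 2·3): 0.44 vs {0.30, 0.35} → pass.
1 of 6 fail.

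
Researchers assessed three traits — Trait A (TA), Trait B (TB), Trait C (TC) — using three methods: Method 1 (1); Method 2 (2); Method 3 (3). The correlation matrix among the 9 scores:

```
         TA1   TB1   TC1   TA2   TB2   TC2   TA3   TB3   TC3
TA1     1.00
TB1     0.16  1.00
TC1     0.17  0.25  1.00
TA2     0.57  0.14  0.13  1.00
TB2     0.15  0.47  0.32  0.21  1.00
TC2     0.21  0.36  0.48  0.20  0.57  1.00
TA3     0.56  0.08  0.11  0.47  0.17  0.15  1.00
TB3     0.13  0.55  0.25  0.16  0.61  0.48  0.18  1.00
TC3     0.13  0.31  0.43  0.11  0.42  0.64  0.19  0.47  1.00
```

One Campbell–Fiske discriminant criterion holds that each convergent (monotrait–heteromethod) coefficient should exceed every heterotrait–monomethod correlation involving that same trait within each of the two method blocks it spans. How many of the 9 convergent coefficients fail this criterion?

3

Checking each validity diagonal entry against its comparison values:
TA (methods 1·2): 0.57 vs {0.16, 0.21, 0.17, 0.20} → pass.
TA (methods 1·3): 0.56 vs {0.16, 0.18, 0.17, 0.19} → pass.
TA (methods 2·3): 0.47 vs {0.21, 0.18, 0.20, 0.19} → pass.
TB (methods 1·2): 0.47 vs {0.16, 0.21, 0.25, 0.57} → fail.
TB (methods 1·3): 0.55 vs {0.16, 0.18, 0.25, 0.47} → pass.
TB (methods 2·3): 0.61 vs {0.21, 0.18, 0.57, 0.47} → pass.
TC (methods 1·2): 0.48 vs {0.17, 0.20, 0.25, 0.57} → fail.
TC (methods 1·3): 0.43 vs {0.17, 0.19, 0.25, 0.47} → fail.
TC (methods 2·3): 0.64 vs {0.20, 0.19, 0.57, 0.47} → pass.
3 of 9 fail.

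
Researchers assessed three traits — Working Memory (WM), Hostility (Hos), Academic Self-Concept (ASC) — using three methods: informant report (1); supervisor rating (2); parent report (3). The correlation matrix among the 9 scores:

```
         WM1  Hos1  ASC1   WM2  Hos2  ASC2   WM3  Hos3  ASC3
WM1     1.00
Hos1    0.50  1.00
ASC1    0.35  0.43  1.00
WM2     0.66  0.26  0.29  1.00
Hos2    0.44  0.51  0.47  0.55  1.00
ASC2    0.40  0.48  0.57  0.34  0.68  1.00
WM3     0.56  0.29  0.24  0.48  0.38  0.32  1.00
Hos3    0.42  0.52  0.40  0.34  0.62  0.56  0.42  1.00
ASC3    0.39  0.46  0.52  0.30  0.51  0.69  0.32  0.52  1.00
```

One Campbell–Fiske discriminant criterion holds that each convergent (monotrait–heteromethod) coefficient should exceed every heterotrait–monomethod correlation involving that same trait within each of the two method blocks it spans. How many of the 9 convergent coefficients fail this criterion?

Each convergent coefficient versus the relevant comparison correlations:
WM (methods 1·2): 0.66 vs {0.50, 0.55, 0.35, 0.34} → pass.
WM (methods 1·3): 0.56 vs {0.50, 0.42, 0.35, 0.32} → pass.
WM (methods 2·3): 0.48 vs {0.55, 0.42, 0.34, 0.32} → fail.
Hos (methods 1·2): 0.51 vs {0.50, 0.55, 0.43, 0.68} → fail.
Hos (methods 1·3): 0.52 vs {0.50, 0.42, 0.43, 0.52} → fail.
Hos (methods 2·3): 0.62 vs {0.55, 0.42, 0.68, 0.52} → fail.
ASC (methods 1·2): 0.57 vs {0.35, 0.34, 0.43, 0.68} → fail.
ASC (methods 1·3): 0.52 vs {0.35, 0.32, 0.43, 0.52} → fail.
ASC (methods 2·3): 0.69 vs {0.34, 0.32, 0.68, 0.52} → pass.
6 of 9 fail.

6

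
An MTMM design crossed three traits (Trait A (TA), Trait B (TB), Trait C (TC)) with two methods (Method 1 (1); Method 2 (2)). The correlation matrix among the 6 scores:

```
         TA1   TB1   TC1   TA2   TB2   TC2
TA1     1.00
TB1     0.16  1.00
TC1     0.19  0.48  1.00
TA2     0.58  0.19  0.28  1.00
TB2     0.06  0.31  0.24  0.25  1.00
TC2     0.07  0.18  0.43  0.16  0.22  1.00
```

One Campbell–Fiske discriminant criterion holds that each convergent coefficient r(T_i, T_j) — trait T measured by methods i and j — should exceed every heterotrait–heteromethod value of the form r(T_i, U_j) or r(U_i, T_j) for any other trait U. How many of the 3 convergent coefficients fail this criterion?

Each convergent coefficient versus the relevant comparison correlations:
TA (methods 1·2): 0.58 vs {0.06, 0.19, 0.07, 0.28} → pass.
TB (methods 1·2): 0.31 vs {0.19, 0.06, 0.18, 0.24} → pass.
TC (methods 1·2): 0.43 vs {0.28, 0.07, 0.24, 0.18} → pass.
0 of 3 fail.

0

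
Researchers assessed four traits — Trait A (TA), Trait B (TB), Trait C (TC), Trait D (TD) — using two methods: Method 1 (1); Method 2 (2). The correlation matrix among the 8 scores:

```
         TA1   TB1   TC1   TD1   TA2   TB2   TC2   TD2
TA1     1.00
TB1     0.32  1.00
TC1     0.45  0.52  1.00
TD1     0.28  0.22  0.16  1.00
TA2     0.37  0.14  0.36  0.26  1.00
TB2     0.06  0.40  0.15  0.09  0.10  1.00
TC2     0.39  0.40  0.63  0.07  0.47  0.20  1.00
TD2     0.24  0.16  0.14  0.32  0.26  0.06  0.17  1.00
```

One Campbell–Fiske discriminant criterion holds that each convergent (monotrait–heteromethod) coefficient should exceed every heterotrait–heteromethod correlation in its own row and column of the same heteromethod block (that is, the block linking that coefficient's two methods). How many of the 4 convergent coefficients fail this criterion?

Checking each validity diagonal entry against its comparison values:
TA (methods 1·2): 0.37 vs {0.06, 0.14, 0.39, 0.36, 0.24, 0.26} → fail.
TB (methods 1·2): 0.40 vs {0.14, 0.06, 0.40, 0.15, 0.16, 0.09} → fail.
TC (methods 1·2): 0.63 vs {0.36, 0.39, 0.15, 0.40, 0.14, 0.07} → pass.
TD (methods 1·2): 0.32 vs {0.26, 0.24, 0.09, 0.16, 0.07, 0.14} → pass.
2 of 4 fail.

2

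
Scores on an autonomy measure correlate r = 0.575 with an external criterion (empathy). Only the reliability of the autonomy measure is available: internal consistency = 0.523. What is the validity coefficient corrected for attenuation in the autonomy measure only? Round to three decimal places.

Single correction: r_c = r_obs / √r_xx = 0.575 / √0.523 = 0.575 / 0.7232 ≈ 0.795.

0.795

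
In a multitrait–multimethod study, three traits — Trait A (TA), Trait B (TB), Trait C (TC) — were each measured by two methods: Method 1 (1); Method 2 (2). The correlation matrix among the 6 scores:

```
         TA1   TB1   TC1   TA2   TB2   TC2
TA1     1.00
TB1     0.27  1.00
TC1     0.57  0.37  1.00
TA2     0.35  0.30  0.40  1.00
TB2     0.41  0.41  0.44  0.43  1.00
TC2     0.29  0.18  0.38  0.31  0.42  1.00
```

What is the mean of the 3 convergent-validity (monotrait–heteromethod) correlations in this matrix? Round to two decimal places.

0.38

Convergent values: 0.35, 0.41, 0.38; mean = 1.14/3 = 0.38.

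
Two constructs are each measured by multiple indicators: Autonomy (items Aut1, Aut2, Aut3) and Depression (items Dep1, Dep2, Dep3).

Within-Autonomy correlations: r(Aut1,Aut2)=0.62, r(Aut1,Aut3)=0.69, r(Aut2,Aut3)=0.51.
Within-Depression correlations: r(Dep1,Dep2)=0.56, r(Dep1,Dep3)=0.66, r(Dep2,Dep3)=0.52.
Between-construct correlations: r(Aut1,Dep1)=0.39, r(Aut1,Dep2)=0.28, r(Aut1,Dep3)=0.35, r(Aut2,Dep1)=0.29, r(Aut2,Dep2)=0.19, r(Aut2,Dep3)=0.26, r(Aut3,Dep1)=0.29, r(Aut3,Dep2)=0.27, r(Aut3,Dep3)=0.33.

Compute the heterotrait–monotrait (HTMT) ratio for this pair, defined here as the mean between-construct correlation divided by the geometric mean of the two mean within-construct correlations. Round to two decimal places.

Mean between = 2.65/9 = 0.2944.
Mean within-Aut = 1.82/3 = 0.6067; mean within-Dep = 1.74/3 = 0.5800.
Geometric mean = √(0.6067 × 0.5800) = 0.5932.
HTMT = 0.2944 / 0.5932 = 0.50.

0.50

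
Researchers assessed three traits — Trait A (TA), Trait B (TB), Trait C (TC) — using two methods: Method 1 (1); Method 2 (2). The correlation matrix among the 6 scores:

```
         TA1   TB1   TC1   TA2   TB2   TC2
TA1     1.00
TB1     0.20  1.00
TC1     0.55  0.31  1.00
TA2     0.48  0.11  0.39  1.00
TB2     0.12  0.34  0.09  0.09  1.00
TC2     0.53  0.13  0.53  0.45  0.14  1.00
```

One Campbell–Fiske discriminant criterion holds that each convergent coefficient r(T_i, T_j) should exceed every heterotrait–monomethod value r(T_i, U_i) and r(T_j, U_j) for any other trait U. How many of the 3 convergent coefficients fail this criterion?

2

Each convergent coefficient versus the relevant comparison correlations:
TA (methods 1·2): 0.48 vs {0.20, 0.09, 0.55, 0.45} → fail.
TB (methods 1·2): 0.34 vs {0.20, 0.09, 0.31, 0.14} → pass.
TC (methods 1·2): 0.53 vs {0.55, 0.45, 0.31, 0.14} → fail.
2 of 3 fail.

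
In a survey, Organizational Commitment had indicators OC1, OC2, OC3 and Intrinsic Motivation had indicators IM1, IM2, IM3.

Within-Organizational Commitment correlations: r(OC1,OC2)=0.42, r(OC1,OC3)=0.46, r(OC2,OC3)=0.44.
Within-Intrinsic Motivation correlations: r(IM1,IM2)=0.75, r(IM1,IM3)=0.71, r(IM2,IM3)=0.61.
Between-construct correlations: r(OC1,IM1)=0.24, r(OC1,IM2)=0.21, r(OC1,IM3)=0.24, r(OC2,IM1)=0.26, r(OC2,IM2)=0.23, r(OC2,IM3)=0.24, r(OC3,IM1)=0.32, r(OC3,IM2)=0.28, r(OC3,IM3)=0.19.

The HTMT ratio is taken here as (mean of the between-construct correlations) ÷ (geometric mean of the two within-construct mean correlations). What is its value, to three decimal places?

0.446

Mean between = 2.21/9 = 0.2456.
Mean within-OC = 1.32/3 = 0.4400; mean within-IM = 2.07/3 = 0.6900.
Geometric mean = √(0.4400 × 0.6900) = 0.5510.
HTMT = 0.2456 / 0.5510 = 0.446.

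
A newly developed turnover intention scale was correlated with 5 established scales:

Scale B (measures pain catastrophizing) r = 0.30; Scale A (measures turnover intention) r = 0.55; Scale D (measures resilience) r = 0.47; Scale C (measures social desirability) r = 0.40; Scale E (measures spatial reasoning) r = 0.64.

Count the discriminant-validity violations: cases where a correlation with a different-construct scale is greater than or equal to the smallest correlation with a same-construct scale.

1

Convergent (same construct = turnover intention): Scale A.
Smallest convergent = 0.55. Discriminant values: 0.30, 0.47, 0.40, 0.64; count ≥ 0.55 → 1.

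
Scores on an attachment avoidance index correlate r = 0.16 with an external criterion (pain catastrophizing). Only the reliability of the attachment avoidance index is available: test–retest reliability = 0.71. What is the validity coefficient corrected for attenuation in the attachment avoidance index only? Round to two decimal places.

0.19

Single correction: r_c = r_obs / √r_xx = 0.16 / √0.71 = 0.16 / 0.8426 ≈ 0.19.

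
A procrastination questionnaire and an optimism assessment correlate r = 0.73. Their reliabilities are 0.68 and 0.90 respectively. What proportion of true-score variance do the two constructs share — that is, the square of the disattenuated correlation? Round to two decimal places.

Disattenuated r = 0.73 / √(0.68 × 0.90) = 0.73 / 0.7823 = 0.9331.
Shared true-score variance = 0.9331² = 0.8707 ≈ 0.87.

0.87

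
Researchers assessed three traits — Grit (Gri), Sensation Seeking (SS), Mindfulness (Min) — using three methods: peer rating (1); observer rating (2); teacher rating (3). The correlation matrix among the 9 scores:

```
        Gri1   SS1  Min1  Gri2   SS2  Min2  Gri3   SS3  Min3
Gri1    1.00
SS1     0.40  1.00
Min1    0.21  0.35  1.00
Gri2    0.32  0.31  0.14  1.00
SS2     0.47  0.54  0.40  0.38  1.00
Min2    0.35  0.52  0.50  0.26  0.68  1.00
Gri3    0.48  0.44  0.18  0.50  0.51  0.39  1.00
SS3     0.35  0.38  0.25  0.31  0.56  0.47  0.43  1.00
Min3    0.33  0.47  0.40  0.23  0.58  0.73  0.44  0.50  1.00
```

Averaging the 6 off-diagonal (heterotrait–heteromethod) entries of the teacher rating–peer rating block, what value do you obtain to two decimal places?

0.34

HTHM values (method 3 × method 1): 0.44, 0.18, 0.35, 0.25, 0.33, 0.47; mean = 2.02/6 = 0.34.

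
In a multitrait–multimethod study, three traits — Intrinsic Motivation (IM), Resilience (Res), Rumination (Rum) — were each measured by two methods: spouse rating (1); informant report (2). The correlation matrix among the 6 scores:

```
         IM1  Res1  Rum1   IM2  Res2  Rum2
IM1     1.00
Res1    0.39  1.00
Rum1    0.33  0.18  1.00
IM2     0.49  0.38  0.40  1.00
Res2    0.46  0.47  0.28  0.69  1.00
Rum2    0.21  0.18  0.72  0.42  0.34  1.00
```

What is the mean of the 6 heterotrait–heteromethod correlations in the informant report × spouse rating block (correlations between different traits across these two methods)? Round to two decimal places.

0.32

HTHM values (method 2 × method 1): 0.38, 0.40, 0.46, 0.28, 0.21, 0.18; mean = 1.91/6 = 0.32.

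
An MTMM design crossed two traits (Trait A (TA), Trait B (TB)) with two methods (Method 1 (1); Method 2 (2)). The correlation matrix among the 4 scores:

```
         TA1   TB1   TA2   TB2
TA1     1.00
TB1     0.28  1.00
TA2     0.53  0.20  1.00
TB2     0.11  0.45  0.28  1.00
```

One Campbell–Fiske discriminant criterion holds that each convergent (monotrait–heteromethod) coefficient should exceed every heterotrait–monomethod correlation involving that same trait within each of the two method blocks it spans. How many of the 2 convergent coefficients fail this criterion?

0

Each convergent coefficient versus the relevant comparison correlations:
TA (methods 1·2): 0.53 vs {0.28, 0.28} → pass.
TB (methods 1·2): 0.45 vs {0.28, 0.28} → pass.
0 of 2 fail.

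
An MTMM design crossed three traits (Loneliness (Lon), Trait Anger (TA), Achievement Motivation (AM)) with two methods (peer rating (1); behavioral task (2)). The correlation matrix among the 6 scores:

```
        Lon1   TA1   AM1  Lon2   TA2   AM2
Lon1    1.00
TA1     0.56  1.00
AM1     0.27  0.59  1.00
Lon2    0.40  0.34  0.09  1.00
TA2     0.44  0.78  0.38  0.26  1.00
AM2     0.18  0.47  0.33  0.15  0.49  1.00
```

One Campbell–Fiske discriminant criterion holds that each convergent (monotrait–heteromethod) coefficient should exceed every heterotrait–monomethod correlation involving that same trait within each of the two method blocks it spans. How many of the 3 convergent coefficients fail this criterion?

2

Each convergent coefficient versus the relevant comparison correlations:
Lon (methods 1·2): 0.40 vs {0.56, 0.26, 0.27, 0.15} → fail.
TA (methods 1·2): 0.78 vs {0.56, 0.26, 0.59, 0.49} → pass.
AM (methods 1·2): 0.33 vs {0.27, 0.15, 0.59, 0.49} → fail.
2 of 3 fail.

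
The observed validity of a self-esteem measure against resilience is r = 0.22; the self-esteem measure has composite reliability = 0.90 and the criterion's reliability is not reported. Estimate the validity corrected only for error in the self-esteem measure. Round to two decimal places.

Single correction: r_c = r_obs / √r_xx = 0.22 / √0.90 = 0.22 / 0.9487 ≈ 0.23.

0.23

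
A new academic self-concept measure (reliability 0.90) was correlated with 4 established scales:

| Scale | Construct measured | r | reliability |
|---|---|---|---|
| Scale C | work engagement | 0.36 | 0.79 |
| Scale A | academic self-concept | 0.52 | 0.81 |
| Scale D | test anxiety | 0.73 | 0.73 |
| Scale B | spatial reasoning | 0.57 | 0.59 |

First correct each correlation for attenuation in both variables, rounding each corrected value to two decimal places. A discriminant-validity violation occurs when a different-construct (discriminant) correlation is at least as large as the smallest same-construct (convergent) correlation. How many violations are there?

2

Disattenuated r (r / √(r_scale · r_new)):
  Scale C (disc): 0.36 / √(0.79·0.90) = 0.43
  Scale A (conv): 0.52 / √(0.81·0.90) = 0.61
  Scale D (disc): 0.73 / √(0.73·0.90) = 0.90
  Scale B (disc): 0.57 / √(0.59·0.90) = 0.78
Smallest convergent = 0.61. Discriminant values: 0.43, 0.90, 0.78; count ≥ 0.61 → 2.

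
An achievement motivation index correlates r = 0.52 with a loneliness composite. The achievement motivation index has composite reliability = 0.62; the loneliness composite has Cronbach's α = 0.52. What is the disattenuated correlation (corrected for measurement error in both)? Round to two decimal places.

0.92

r_true = r_obs / √(r_xx · r_yy) = 0.52 / √(0.62 × 0.52) = 0.52 / √0.3224 = 0.52 / 0.5678 ≈ 0.92.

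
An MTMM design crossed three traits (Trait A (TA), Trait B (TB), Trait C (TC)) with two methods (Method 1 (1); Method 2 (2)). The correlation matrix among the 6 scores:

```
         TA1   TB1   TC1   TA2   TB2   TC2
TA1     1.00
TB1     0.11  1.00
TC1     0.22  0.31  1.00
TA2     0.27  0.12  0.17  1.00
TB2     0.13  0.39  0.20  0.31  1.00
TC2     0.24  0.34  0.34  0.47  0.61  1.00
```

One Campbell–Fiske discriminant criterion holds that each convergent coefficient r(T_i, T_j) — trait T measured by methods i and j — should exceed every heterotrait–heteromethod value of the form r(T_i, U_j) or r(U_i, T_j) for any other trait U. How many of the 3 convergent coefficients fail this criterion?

1

Convergent coefficients and their comparison sets:
TA (methods 1·2): 0.27 vs {0.13, 0.12, 0.24, 0.17} → pass.
TB (methods 1·2): 0.39 vs {0.12, 0.13, 0.34, 0.20} → pass.
TC (methods 1·2): 0.34 vs {0.17, 0.24, 0.20, 0.34} → fail.
1 of 3 fail.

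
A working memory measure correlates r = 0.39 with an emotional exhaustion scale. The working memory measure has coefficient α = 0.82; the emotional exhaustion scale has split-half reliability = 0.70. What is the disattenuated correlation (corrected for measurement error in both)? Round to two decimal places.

r_true = r_obs / √(r_xx · r_yy) = 0.39 / √(0.82 × 0.70) = 0.39 / √0.5740 = 0.39 / 0.7576 ≈ 0.51.

0.51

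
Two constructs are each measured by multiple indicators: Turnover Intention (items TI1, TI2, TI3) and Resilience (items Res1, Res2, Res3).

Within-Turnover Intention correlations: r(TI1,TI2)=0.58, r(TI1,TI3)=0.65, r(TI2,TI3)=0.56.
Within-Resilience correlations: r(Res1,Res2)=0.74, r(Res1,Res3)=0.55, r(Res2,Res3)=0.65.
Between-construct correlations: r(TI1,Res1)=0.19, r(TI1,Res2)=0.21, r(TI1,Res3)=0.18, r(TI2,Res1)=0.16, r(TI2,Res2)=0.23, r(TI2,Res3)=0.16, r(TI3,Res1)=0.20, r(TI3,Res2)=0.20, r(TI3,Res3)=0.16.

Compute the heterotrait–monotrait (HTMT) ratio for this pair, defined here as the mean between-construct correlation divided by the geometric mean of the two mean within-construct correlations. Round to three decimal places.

Mean heterotrait r = 1.69/9 = 0.1878.
Mean within-TI = 1.79/3 = 0.5967; mean within-Res = 1.94/3 = 0.6467.
Geometric mean = √(0.5967 × 0.6467) = 0.6212.
HTMT = 0.1878 / 0.6212 = 0.302.

0.302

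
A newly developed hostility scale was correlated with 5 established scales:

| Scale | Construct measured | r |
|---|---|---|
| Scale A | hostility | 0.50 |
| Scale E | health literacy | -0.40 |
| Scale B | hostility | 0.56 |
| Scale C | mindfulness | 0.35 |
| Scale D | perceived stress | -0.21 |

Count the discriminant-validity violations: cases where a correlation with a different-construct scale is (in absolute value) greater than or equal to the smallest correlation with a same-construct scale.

0

Convergent (same construct = hostility): Scale A, Scale B.
Smallest convergent = 0.50. Discriminant |r|: 0.40, 0.35, 0.21; count ≥ 0.50 → 0.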